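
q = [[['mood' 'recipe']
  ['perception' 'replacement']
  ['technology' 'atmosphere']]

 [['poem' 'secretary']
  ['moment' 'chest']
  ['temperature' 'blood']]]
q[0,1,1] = 'replacement'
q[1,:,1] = ['secretary', 'chest', 'blood']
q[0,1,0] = 'perception'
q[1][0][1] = 'secretary'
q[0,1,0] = 'perception'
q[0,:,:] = [['mood', 'recipe'], ['perception', 'replacement'], ['technology', 'atmosphere']]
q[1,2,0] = 'temperature'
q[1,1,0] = 'moment'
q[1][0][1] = 'secretary'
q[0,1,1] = 'replacement'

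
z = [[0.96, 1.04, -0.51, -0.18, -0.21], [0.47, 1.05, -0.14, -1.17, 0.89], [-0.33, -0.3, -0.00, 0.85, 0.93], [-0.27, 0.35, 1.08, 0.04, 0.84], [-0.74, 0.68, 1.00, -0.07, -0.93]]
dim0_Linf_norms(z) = [0.96, 1.05, 1.08, 1.17, 0.93]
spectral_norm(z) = 2.25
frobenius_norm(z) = 3.55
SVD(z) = [[0.58, -0.01, -0.27, -0.76, -0.15], [0.75, 0.08, 0.4, 0.35, 0.38], [-0.28, -0.34, 0.49, -0.50, 0.57], [-0.04, 0.33, 0.71, -0.17, -0.59], [-0.16, 0.88, -0.12, -0.17, 0.40]] @ diag([2.252530032063776, 1.8561997852133, 1.7838199790619707, 0.852932223603102, 0.3873289509753691]) @ [[0.50, 0.6, -0.26, -0.54, 0.18], [-0.32, 0.48, 0.66, -0.23, -0.42], [-0.19, 0.09, 0.41, 0.02, 0.89], [-0.27, -0.52, -0.02, -0.81, 0.02], [-0.73, 0.36, -0.57, 0.02, 0.07]]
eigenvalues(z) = [(2.1+0j), (0.76+0.58j), (0.76-0.58j), (-1.8+0j), (-0.71+0j)]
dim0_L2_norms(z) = [1.37, 1.69, 1.56, 1.46, 1.81]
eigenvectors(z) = [[-0.71+0.00j,0.60+0.00j,(0.6-0j),0.10+0.00j,(-0.41+0j)], [-0.52+0.00j,(0.12+0.45j),0.12-0.45j,-0.32+0.00j,0.45+0.00j], [0.37+0.00j,0.30+0.08j,0.30-0.08j,(-0.44+0j),-0.58+0.00j], [0.27+0.00j,(0.48+0.21j),(0.48-0.21j),(-0.05+0j),0.54+0.00j], [(0.17+0j),0.02+0.21j,(0.02-0.21j),(0.83+0j),(-0.05+0j)]]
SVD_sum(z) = [[0.65, 0.78, -0.34, -0.7, 0.23],[0.84, 1.01, -0.45, -0.91, 0.3],[-0.32, -0.38, 0.17, 0.34, -0.11],[-0.04, -0.05, 0.02, 0.05, -0.01],[-0.18, -0.21, 0.09, 0.19, -0.06]] + [[0.01, -0.01, -0.01, 0.00, 0.01],[-0.05, 0.07, 0.1, -0.03, -0.06],[0.20, -0.3, -0.41, 0.14, 0.26],[-0.20, 0.29, 0.40, -0.14, -0.25],[-0.53, 0.78, 1.08, -0.38, -0.69]] + [[0.09, -0.05, -0.2, -0.01, -0.43], [-0.14, 0.07, 0.30, 0.01, 0.64], [-0.16, 0.08, 0.36, 0.01, 0.77], [-0.24, 0.12, 0.53, 0.02, 1.13], [0.04, -0.02, -0.09, -0.0, -0.19]] + [[0.17, 0.34, 0.01, 0.52, -0.01], [-0.08, -0.16, -0.01, -0.24, 0.01], [0.11, 0.22, 0.01, 0.34, -0.01], [0.04, 0.08, 0.00, 0.12, -0.00], [0.04, 0.07, 0.0, 0.12, -0.00]] + [[0.04,-0.02,0.03,-0.0,-0.00], [-0.11,0.05,-0.08,0.0,0.01], [-0.16,0.08,-0.12,0.01,0.02], [0.17,-0.08,0.13,-0.01,-0.02], [-0.11,0.06,-0.09,0.00,0.01]]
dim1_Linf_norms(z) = [1.04, 1.17, 0.93, 1.08, 1.0]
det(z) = 2.46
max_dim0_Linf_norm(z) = 1.17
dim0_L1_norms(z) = [2.77, 3.42, 2.73, 2.31, 3.8]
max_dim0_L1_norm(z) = 3.8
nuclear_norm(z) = 7.13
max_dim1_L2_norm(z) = 1.87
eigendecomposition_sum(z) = [[0.87+0.00j,0.63+0.00j,-0.79+0.00j,-0.75+0.00j,(-0.33+0j)], [0.64+0.00j,0.46+0.00j,-0.58+0.00j,-0.54+0.00j,-0.24+0.00j], [(-0.45-0j),(-0.33+0j),0.41+0.00j,0.39-0.00j,0.17+0.00j], [-0.33-0.00j,-0.24+0.00j,0.30+0.00j,0.28-0.00j,0.12+0.00j], [(-0.21-0j),-0.15+0.00j,0.19+0.00j,(0.18-0j),(0.08+0j)]] + [[(0.09+0.26j), (0.18-0.46j), (0.22-0.22j), 0.17+0.31j, (0.19-0.31j)], [-0.18+0.12j, (0.38+0.04j), 0.21+0.12j, (-0.2+0.19j), (0.27+0.08j)], [(0.01+0.14j), (0.15-0.21j), 0.14-0.08j, 0.05+0.18j, (0.13-0.13j)], [(-0.02+0.24j), 0.30-0.30j, 0.25-0.10j, (0.03+0.3j), (0.25-0.18j)], [(-0.09+0.04j), (0.17+0.05j), 0.09+0.07j, (-0.1+0.07j), 0.12+0.06j]] + [[(0.09-0.26j),0.18+0.46j,0.22+0.22j,(0.17-0.31j),0.19+0.31j], [-0.18-0.12j,0.38-0.04j,0.21-0.12j,(-0.2-0.19j),(0.27-0.08j)], [0.01-0.14j,0.15+0.21j,0.14+0.08j,(0.05-0.18j),(0.13+0.13j)], [(-0.02-0.24j),0.30+0.30j,(0.25+0.1j),(0.03-0.3j),0.25+0.18j], [-0.09-0.04j,(0.17-0.05j),(0.09-0.07j),-0.10-0.07j,(0.12-0.06j)]] + [[(-0.04+0j), (0.06-0j), (0.08-0j), (-0.01+0j), -0.14-0.00j], [(0.13-0j), -0.19+0.00j, -0.25+0.00j, (0.03-0j), 0.47+0.00j], [(0.18-0j), -0.26+0.00j, -0.35+0.00j, 0.04-0.00j, 0.65+0.00j], [(0.02-0j), -0.03+0.00j, (-0.04+0j), 0.00-0.00j, 0.07+0.00j], [-0.34+0.00j, (0.49-0j), 0.67-0.00j, (-0.07+0j), (-1.23-0j)]] + [[-0.06-0.00j,  (-0.01+0j),  -0.24+0.00j,  0.23-0.00j,  -0.11+0.00j], [0.06+0.00j,  (0.01-0j),  0.26-0.00j,  -0.26+0.00j,  0.12-0.00j], [(-0.08-0j),  -0.01+0.00j,  (-0.34+0j),  (0.33-0j),  (-0.16+0j)], [0.07+0.00j,  0.01-0.00j,  0.32-0.00j,  -0.31+0.00j,  0.15-0.00j], [-0.01-0.00j,  -0.00+0.00j,  -0.03+0.00j,  0.03-0.00j,  (-0.01+0j)]]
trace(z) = 1.12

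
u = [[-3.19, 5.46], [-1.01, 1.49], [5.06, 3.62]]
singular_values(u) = [6.72, 6.06]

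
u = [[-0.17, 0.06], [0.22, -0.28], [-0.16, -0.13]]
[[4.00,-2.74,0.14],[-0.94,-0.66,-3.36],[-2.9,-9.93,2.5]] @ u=[[-1.31,0.99], [0.55,0.57], [-2.09,2.28]]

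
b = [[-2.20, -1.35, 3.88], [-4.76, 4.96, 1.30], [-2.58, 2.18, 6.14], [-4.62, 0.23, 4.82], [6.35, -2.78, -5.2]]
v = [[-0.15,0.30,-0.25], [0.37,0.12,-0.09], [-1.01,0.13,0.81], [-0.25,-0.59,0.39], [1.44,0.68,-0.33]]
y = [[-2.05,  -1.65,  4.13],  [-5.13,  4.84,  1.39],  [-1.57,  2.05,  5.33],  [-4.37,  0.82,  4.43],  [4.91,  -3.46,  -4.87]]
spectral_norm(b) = 14.26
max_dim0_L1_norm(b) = 21.34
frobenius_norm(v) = 2.29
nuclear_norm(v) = 3.42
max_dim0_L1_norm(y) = 20.15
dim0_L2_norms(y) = [8.73, 6.56, 9.53]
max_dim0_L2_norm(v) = 1.82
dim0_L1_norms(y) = [18.03, 12.82, 20.15]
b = y + v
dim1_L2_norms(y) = [4.9, 7.19, 5.92, 6.28, 7.73]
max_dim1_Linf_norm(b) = 6.35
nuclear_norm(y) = 21.18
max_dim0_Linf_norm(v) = 1.44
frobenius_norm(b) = 15.48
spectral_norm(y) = 13.16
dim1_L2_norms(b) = [4.66, 7.0, 7.01, 6.68, 8.67]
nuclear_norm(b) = 22.22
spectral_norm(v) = 2.08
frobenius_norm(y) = 14.49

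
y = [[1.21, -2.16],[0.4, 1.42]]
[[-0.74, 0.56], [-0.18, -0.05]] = y @ [[-0.56,0.27], [0.03,-0.11]]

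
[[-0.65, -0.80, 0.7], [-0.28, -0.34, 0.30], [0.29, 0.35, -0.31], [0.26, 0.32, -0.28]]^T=[[-0.65, -0.28, 0.29, 0.26], [-0.80, -0.34, 0.35, 0.32], [0.7, 0.3, -0.31, -0.28]]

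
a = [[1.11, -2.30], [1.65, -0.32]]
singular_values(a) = [2.8, 1.23]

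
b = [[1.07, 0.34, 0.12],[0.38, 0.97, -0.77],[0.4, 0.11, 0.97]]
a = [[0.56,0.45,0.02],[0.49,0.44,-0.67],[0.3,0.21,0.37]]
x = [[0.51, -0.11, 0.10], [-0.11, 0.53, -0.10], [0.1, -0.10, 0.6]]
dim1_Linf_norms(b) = [1.07, 0.97, 0.97]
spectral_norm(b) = 1.47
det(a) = -0.00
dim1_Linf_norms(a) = [0.56, 0.67, 0.37]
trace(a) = 1.37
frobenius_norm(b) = 2.02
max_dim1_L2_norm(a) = 0.94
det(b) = 0.83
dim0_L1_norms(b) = [1.85, 1.42, 1.86]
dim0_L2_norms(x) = [0.53, 0.55, 0.62]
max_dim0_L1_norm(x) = 0.8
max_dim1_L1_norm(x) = 0.8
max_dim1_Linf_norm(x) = 0.6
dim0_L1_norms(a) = [1.35, 1.1, 1.06]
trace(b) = 3.01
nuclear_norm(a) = 1.78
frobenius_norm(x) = 0.98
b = a + x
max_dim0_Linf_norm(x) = 0.6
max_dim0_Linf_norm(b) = 1.07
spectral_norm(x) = 0.76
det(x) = 0.15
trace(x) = 1.64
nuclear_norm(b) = 3.21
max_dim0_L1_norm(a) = 1.35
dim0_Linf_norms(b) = [1.07, 0.97, 0.97]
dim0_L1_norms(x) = [0.72, 0.74, 0.8]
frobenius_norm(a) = 1.29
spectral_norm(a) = 1.10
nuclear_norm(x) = 1.64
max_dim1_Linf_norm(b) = 1.07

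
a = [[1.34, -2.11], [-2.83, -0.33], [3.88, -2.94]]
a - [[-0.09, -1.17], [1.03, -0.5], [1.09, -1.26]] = [[1.43, -0.94], [-3.86, 0.17], [2.79, -1.68]]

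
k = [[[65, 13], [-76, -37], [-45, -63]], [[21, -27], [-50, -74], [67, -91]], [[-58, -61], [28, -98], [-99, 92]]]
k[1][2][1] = -91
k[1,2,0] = 67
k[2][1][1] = -98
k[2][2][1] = 92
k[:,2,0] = [-45, 67, -99]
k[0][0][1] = 13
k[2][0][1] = -61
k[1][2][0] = 67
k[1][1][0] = -50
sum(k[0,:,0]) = -56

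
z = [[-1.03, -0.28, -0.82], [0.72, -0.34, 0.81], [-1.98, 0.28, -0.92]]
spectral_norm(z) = 2.75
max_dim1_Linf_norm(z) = 1.98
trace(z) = -2.29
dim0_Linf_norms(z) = [1.98, 0.34, 0.92]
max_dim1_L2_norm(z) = 2.2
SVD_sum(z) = [[-1.09, 0.10, -0.67], [0.90, -0.09, 0.55], [-1.86, 0.18, -1.14]] + [[0.01,-0.4,-0.09], [0.01,-0.18,-0.04], [-0.01,0.15,0.03]] + [[0.04,0.02,-0.07], [-0.19,-0.07,0.30], [-0.12,-0.04,0.18]]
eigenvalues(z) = [-2.19, 0.46, -0.56]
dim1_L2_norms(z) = [1.35, 1.14, 2.2]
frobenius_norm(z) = 2.82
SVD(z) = [[-0.47, 0.86, 0.19],  [0.39, 0.39, -0.83],  [-0.8, -0.31, -0.52]] @ diag([2.7451488834239135, 0.47472815470450097, 0.43103455426137177]) @ [[0.85,-0.08,0.52], [0.04,-0.98,-0.21], [0.53,0.2,-0.83]]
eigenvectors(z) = [[-0.42,0.50,0.2],  [0.5,-0.35,0.89],  [-0.76,-0.79,-0.42]]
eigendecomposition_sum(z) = [[-1.08, -0.06, -0.65],[1.28, 0.08, 0.78],[-1.96, -0.12, -1.19]] + [[0.15, -0.1, -0.15], [-0.1, 0.07, 0.10], [-0.24, 0.17, 0.24]] + [[-0.10, -0.11, -0.02], [-0.45, -0.49, -0.07], [0.21, 0.23, 0.03]]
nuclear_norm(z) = 3.65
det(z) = 0.56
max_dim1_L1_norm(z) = 3.18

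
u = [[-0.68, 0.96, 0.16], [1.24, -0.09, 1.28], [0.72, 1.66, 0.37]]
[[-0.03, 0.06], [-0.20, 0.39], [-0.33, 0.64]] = u@[[-0.15, 0.28], [-0.13, 0.25], [-0.02, 0.05]]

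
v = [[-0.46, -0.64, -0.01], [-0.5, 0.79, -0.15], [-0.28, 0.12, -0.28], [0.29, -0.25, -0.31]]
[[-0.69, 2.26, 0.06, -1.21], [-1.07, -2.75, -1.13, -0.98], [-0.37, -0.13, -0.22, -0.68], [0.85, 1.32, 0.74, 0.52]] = v @ [[1.91, 0.14, 1.09, 2.28], [-0.28, -3.62, -0.87, 0.25], [-0.72, -1.21, -0.67, 0.26]]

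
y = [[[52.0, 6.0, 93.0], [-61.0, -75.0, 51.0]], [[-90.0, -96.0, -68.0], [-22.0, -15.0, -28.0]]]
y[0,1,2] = 51.0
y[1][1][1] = -15.0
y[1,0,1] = -96.0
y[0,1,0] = -61.0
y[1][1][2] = -28.0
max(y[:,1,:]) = 51.0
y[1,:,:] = [[-90.0, -96.0, -68.0], [-22.0, -15.0, -28.0]]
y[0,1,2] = 51.0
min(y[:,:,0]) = -90.0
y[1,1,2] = -28.0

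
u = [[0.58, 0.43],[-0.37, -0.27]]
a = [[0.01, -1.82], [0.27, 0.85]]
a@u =[[0.68, 0.50],[-0.16, -0.11]]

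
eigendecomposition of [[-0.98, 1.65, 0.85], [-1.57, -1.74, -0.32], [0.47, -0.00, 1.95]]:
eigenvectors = [[0.71+0.00j, 0.71-0.00j, (0.19+0j)], [(-0.14+0.68j), -0.14-0.68j, (-0.16+0j)], [-0.08-0.04j, (-0.08+0.04j), (0.97+0j)]]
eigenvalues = [(-1.41+1.53j), (-1.41-1.53j), (2.04+0j)]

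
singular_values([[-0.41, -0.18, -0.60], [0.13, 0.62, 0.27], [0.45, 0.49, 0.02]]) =[1.07, 0.49, 0.3]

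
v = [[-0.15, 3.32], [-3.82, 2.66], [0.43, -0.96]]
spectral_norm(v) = 5.31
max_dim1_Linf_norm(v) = 3.82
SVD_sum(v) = [[-1.69, 2.04], [-2.86, 3.46], [0.65, -0.78]] + [[1.54, 1.28], [-0.96, -0.80], [-0.22, -0.18]]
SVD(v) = [[-0.5,0.84],[-0.84,-0.53],[0.19,-0.12]] @ diag([5.308572358205848, 2.3745440652244865]) @ [[0.64, -0.77], [0.77, 0.64]]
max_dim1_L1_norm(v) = 6.48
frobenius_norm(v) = 5.82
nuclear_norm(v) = 7.68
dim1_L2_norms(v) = [3.32, 4.65, 1.05]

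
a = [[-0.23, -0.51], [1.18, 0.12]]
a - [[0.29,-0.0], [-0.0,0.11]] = [[-0.52, -0.51], [1.18, 0.01]]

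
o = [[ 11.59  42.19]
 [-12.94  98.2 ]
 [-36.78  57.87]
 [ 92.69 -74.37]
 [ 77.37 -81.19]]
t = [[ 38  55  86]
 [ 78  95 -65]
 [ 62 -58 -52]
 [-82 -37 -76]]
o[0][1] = 42.19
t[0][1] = 55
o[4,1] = -81.19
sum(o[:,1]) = 42.69999999999999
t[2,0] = 62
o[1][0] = -12.94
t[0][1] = 55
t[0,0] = 38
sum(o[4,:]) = -3.819999999999993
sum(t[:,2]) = -107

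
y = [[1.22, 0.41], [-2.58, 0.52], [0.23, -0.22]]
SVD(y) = [[-0.4, -0.88], [0.91, -0.36], [-0.09, 0.31]] @ diag([2.8808927654840004, 0.6205295108066585]) @ [[-0.99, 0.11], [-0.11, -0.99]]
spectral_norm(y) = 2.88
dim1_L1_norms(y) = [1.63, 3.1, 0.45]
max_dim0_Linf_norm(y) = 2.58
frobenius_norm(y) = 2.95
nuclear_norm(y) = 3.50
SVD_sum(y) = [[1.16, -0.13], [-2.61, 0.30], [0.25, -0.03]] + [[0.06, 0.54], [0.03, 0.22], [-0.02, -0.19]]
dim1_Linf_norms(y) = [1.22, 2.58, 0.23]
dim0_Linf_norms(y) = [2.58, 0.52]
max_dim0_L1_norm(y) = 4.03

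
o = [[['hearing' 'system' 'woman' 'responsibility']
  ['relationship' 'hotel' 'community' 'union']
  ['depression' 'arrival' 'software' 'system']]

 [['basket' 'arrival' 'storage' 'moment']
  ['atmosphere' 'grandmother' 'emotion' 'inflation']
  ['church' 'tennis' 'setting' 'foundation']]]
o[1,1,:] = ['atmosphere', 'grandmother', 'emotion', 'inflation']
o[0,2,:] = ['depression', 'arrival', 'software', 'system']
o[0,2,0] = 'depression'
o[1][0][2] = 'storage'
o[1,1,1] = 'grandmother'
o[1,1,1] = 'grandmother'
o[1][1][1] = 'grandmother'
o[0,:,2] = ['woman', 'community', 'software']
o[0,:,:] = [['hearing', 'system', 'woman', 'responsibility'], ['relationship', 'hotel', 'community', 'union'], ['depression', 'arrival', 'software', 'system']]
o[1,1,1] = 'grandmother'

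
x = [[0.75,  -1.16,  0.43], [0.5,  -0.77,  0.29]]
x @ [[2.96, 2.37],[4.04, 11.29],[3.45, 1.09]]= [[-0.98,-10.85], [-0.63,-7.19]]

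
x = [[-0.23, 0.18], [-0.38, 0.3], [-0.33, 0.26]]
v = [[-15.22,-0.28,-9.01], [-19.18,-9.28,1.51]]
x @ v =[[0.05,-1.61,2.34], [0.03,-2.68,3.88], [0.04,-2.32,3.37]]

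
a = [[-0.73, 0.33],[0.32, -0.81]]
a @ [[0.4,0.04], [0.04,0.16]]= [[-0.28, 0.02],  [0.10, -0.12]]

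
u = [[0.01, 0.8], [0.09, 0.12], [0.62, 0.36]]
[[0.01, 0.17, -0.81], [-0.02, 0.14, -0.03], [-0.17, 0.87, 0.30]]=u @ [[-0.28, 1.29, 1.08], [0.02, 0.20, -1.02]]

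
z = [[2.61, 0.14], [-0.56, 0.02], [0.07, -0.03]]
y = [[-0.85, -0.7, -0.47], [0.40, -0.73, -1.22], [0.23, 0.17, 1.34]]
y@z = [[-1.86,-0.12], [1.37,0.08], [0.6,-0.0]]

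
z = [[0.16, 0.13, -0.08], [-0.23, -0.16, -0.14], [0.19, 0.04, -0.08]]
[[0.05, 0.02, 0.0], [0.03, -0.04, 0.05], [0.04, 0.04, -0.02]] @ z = [[0.00, 0.0, -0.01],[0.02, 0.01, -0.0],[-0.01, -0.0, -0.01]]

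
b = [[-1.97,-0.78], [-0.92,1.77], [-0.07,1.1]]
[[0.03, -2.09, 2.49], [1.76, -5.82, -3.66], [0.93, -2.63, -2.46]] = b@ [[-0.34,1.96,-0.37], [0.82,-2.27,-2.26]]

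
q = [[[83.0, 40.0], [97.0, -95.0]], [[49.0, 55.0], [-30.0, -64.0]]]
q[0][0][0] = 83.0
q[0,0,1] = 40.0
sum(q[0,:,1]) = -55.0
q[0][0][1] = 40.0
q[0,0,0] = 83.0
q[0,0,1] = 40.0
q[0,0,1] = 40.0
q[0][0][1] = 40.0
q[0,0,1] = 40.0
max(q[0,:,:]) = 97.0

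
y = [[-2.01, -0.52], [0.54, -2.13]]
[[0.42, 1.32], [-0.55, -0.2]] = y@[[-0.26, -0.64],[0.19, -0.07]]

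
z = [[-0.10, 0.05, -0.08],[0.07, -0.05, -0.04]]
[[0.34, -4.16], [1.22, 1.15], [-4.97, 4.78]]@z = [[-0.33, 0.23, 0.14], [-0.04, 0.0, -0.14], [0.83, -0.49, 0.21]]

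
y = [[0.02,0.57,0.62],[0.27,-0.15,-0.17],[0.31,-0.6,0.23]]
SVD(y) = [[0.81, 0.54, -0.21],[-0.28, 0.05, -0.96],[-0.51, 0.84, 0.19]] @ diag([0.945956190945449, 0.6265355441124, 0.2358391332577268]) @ [[-0.23, 0.86, 0.46], [0.45, -0.32, 0.83], [-0.86, -0.40, 0.31]]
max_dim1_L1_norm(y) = 1.21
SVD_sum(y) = [[-0.18, 0.66, 0.36], [0.06, -0.23, -0.12], [0.11, -0.41, -0.22]] + [[0.15, -0.11, 0.28], [0.01, -0.01, 0.03], [0.24, -0.17, 0.44]] + [[0.04, 0.02, -0.02], [0.19, 0.09, -0.07], [-0.04, -0.02, 0.01]]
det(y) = -0.14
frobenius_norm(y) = 1.16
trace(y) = 0.10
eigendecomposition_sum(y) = [[-0.27,  0.5,  0.26], [0.17,  -0.32,  -0.16], [0.19,  -0.35,  -0.18]] + [[0.22, -0.60, 0.86], [0.06, -0.17, 0.24], [0.11, -0.32, 0.45]] + [[0.08, 0.67, -0.5], [0.04, 0.33, -0.25], [0.01, 0.06, -0.05]]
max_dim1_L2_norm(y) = 0.84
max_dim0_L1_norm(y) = 1.32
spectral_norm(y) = 0.95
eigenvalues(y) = [-0.77, 0.5, 0.36]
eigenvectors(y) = [[0.73, -0.86, -0.89], [-0.46, -0.24, -0.44], [-0.5, -0.45, -0.09]]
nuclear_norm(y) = 1.81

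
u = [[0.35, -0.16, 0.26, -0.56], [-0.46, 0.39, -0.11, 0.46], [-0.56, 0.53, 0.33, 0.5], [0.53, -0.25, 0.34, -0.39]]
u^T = [[0.35, -0.46, -0.56, 0.53], [-0.16, 0.39, 0.53, -0.25], [0.26, -0.11, 0.33, 0.34], [-0.56, 0.46, 0.50, -0.39]]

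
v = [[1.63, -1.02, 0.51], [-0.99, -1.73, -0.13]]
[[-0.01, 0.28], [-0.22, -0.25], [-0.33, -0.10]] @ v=[[-0.29, -0.47, -0.04], [-0.11, 0.66, -0.08], [-0.44, 0.51, -0.16]]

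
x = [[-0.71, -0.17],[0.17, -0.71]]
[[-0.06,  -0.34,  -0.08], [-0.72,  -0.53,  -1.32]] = x@[[-0.15, 0.28, -0.31], [0.98, 0.81, 1.78]]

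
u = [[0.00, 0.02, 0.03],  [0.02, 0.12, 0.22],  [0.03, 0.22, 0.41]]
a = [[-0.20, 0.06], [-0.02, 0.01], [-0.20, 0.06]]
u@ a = [[-0.01, 0.0],[-0.05, 0.02],[-0.09, 0.03]]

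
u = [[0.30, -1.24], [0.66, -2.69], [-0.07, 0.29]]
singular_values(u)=[3.06, 0.0]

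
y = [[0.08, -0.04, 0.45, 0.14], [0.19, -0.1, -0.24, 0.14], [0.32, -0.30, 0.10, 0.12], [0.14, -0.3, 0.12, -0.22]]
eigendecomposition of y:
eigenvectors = [[-0.74, -0.7, -0.53, -0.48], [-0.04, -0.62, 0.29, -0.04], [-0.63, -0.06, 0.35, 0.1], [-0.23, 0.35, 0.72, 0.87]]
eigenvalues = [0.5, 0.01, -0.39, -0.27]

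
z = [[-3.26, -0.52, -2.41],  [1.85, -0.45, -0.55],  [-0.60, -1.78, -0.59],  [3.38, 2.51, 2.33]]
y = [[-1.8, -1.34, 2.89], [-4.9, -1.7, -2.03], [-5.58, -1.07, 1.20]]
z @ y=[[21.86,  7.83,  -11.26], [1.94,  -1.13,  5.6], [13.09,  4.46,  1.17], [-31.38,  -11.29,  7.47]]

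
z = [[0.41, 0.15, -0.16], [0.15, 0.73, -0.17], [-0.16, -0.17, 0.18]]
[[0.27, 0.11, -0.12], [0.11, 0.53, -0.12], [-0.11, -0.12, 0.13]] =z @ [[0.66, 0.01, 0.00], [0.01, 0.72, -0.00], [0.0, -0.00, 0.72]]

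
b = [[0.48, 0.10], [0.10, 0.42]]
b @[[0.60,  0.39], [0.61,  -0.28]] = [[0.35, 0.16], [0.32, -0.08]]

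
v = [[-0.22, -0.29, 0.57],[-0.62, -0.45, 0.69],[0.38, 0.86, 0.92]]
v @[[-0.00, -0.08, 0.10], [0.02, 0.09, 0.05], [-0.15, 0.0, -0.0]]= [[-0.09, -0.01, -0.04], [-0.11, 0.01, -0.08], [-0.12, 0.05, 0.08]]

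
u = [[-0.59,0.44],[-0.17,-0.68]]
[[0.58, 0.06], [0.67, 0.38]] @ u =[[-0.35, 0.21], [-0.46, 0.04]]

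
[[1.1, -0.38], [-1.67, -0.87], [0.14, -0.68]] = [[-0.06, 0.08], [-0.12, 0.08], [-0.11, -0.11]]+[[1.16, -0.46],[-1.55, -0.95],[0.25, -0.57]]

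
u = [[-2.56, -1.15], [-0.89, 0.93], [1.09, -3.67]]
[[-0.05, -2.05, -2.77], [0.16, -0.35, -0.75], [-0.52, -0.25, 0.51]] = u@[[-0.04, 0.68, 1.01], [0.13, 0.27, 0.16]]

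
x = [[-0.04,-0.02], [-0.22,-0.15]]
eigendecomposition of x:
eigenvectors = [[0.54,0.14], [-0.84,0.99]]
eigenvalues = [-0.01, -0.18]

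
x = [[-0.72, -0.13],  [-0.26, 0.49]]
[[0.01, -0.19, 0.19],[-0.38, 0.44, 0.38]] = x @ [[0.11,0.09,-0.37], [-0.71,0.95,0.57]]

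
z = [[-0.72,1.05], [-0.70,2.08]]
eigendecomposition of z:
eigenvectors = [[-0.96, -0.39], [-0.27, -0.92]]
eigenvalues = [-0.43, 1.79]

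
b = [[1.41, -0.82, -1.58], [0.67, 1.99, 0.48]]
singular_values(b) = [2.52, 1.85]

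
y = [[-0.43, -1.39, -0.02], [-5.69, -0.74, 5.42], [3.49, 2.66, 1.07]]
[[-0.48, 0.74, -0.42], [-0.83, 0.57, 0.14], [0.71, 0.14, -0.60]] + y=[[-0.91, -0.65, -0.44], [-6.52, -0.17, 5.56], [4.2, 2.80, 0.47]]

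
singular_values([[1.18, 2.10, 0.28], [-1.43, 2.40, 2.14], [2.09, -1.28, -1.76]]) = [4.64, 2.42, 0.13]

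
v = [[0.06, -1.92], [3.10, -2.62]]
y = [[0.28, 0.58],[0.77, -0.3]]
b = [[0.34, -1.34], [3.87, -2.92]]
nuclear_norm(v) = 5.64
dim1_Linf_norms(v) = [1.92, 3.1]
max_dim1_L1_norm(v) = 5.72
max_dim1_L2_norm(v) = 4.06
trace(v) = -2.56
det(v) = 5.79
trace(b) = -2.58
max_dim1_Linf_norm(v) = 3.1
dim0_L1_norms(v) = [3.16, 4.54]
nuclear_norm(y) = 1.47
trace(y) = -0.02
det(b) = 4.19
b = v + y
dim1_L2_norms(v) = [1.92, 4.06]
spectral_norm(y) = 0.83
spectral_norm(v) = 4.28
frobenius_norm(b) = 5.04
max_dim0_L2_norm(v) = 3.25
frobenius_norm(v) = 4.49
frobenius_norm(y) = 1.05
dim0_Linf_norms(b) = [3.87, 2.92]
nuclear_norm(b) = 5.81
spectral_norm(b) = 4.97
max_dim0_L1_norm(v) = 4.54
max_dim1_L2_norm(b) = 4.85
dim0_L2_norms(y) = [0.82, 0.65]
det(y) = -0.53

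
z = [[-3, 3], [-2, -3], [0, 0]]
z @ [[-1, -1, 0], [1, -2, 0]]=[[6, -3, 0], [-1, 8, 0], [0, 0, 0]]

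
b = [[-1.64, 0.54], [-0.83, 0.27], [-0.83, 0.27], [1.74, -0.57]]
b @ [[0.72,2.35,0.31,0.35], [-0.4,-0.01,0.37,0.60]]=[[-1.4, -3.86, -0.31, -0.25],[-0.71, -1.95, -0.16, -0.13],[-0.71, -1.95, -0.16, -0.13],[1.48, 4.09, 0.33, 0.27]]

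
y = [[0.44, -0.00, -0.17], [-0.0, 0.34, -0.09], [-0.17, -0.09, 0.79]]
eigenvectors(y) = [[-0.36, 0.85, -0.39], [-0.16, -0.47, -0.87], [0.92, 0.25, -0.3]]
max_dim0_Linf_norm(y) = 0.79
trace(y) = 1.57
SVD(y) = [[-0.36, 0.85, 0.39], [-0.16, -0.47, 0.87], [0.92, 0.25, 0.30]] @ diag([0.87210453657706, 0.38897671089250363, 0.30891875253043644]) @ [[-0.36, -0.16, 0.92], [0.85, -0.47, 0.25], [0.39, 0.87, 0.3]]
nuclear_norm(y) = 1.57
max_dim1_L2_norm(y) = 0.81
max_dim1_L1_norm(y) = 1.05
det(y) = 0.10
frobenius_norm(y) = 1.00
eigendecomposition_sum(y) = [[0.11, 0.05, -0.29], [0.05, 0.02, -0.12], [-0.29, -0.12, 0.74]] + [[0.28, -0.15, 0.08],[-0.15, 0.08, -0.05],[0.08, -0.05, 0.03]] + [[0.05, 0.1, 0.04], [0.1, 0.23, 0.08], [0.04, 0.08, 0.03]]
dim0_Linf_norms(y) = [0.44, 0.34, 0.79]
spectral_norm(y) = 0.87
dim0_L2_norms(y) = [0.47, 0.35, 0.81]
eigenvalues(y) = [0.87, 0.39, 0.31]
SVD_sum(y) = [[0.11, 0.05, -0.29], [0.05, 0.02, -0.12], [-0.29, -0.12, 0.74]] + [[0.28, -0.15, 0.08], [-0.15, 0.08, -0.05], [0.08, -0.05, 0.03]] + [[0.05, 0.10, 0.04],[0.10, 0.23, 0.08],[0.04, 0.08, 0.03]]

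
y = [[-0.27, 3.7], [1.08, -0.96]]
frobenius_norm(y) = 3.98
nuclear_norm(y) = 4.83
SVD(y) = [[0.96, -0.29],[-0.29, -0.96]] @ diag([3.861950534936407, 0.9675939570421073]) @ [[-0.15, 0.99], [-0.99, -0.15]]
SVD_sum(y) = [[-0.54, 3.66], [0.16, -1.1]] + [[0.27,0.04], [0.92,0.14]]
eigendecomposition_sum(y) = [[0.83, 1.29], [0.38, 0.59]] + [[-1.1, 2.41], [0.7, -1.55]]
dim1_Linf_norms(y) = [3.7, 1.08]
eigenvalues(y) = [1.41, -2.64]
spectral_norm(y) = 3.86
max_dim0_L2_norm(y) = 3.82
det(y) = -3.74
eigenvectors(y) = [[0.91,  -0.84], [0.41,  0.54]]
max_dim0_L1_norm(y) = 4.66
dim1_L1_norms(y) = [3.97, 2.04]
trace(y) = -1.23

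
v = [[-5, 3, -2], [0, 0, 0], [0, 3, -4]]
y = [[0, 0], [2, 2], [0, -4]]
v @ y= [[6, 14], [0, 0], [6, 22]]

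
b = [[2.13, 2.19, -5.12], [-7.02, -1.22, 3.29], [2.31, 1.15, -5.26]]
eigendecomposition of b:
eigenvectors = [[(-0.05-0.51j), (-0.05+0.51j), (0.44+0j)],[0.82+0.00j, 0.82-0.00j, (0.59+0j)],[(-0.01-0.26j), (-0.01+0.26j), (0.67+0j)]]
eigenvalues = [(-0.81+3.31j), (-0.81-3.31j), (-2.73+0j)]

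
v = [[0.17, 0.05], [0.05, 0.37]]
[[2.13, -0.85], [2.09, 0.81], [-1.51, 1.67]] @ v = [[0.32, -0.21], [0.4, 0.4], [-0.17, 0.54]]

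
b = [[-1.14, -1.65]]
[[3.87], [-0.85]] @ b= [[-4.41,-6.39], [0.97,1.40]]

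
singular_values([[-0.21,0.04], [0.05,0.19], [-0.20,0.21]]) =[0.35, 0.21]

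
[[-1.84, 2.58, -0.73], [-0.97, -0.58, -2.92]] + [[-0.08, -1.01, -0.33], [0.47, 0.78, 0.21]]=[[-1.92, 1.57, -1.06], [-0.5, 0.20, -2.71]]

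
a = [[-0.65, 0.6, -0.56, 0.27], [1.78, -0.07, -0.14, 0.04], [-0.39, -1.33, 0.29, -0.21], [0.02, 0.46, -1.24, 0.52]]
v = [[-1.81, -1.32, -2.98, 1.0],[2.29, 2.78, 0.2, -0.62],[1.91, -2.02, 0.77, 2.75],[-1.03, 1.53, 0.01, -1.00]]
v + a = [[-2.46,-0.72,-3.54,1.27], [4.07,2.71,0.06,-0.58], [1.52,-3.35,1.06,2.54], [-1.01,1.99,-1.23,-0.48]]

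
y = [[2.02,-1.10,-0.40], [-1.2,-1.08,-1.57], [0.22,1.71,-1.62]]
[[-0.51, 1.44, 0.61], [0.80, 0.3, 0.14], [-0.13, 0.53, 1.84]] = y @ [[-0.36, 0.52, 0.39], [-0.15, -0.19, 0.40], [-0.13, -0.46, -0.66]]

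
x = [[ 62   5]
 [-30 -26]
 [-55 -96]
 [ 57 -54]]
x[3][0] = 57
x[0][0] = 62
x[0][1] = 5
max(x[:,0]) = 62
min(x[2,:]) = -96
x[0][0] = 62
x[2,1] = -96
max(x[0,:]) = 62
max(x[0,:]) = 62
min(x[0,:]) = 5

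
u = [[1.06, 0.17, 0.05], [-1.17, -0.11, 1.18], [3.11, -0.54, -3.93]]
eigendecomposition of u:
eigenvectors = [[-0.00, 0.80, -0.11], [0.31, -0.27, 0.96], [-0.95, 0.53, -0.24]]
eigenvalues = [-3.75, 1.04, -0.26]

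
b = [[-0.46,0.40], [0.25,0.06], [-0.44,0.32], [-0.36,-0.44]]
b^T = [[-0.46, 0.25, -0.44, -0.36],  [0.4, 0.06, 0.32, -0.44]]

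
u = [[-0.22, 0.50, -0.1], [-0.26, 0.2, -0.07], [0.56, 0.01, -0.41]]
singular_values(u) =[0.76, 0.56, 0.1]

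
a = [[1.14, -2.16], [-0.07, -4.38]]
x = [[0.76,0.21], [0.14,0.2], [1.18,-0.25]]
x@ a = [[0.85, -2.56], [0.15, -1.18], [1.36, -1.45]]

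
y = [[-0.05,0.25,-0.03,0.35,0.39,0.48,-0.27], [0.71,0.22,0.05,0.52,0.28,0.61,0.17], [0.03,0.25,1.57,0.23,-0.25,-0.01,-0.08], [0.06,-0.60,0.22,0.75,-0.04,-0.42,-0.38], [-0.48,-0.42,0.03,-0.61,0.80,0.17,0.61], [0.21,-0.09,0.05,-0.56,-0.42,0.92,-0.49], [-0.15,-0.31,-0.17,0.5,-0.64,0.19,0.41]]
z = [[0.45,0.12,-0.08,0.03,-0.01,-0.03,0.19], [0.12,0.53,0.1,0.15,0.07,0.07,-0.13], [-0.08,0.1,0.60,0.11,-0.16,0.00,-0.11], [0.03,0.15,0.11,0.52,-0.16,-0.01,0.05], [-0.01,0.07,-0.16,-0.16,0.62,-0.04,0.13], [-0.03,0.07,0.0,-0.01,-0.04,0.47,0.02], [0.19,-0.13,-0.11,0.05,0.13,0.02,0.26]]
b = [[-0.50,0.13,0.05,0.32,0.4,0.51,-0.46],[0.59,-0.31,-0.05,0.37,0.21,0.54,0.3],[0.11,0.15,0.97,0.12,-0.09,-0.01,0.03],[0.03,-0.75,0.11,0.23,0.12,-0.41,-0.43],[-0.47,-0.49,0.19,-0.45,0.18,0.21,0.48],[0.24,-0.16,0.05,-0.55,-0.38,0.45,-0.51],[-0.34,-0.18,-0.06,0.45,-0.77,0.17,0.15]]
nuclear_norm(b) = 7.00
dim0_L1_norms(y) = [1.69, 2.14, 2.12, 3.52, 2.82, 2.8, 2.41]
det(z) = 0.00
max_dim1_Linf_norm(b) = 0.97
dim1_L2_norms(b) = [1.0, 1.0, 1.0, 1.0, 1.0, 1.0, 1.0]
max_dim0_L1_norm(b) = 2.49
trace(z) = 3.45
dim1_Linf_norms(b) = [0.51, 0.59, 0.97, 0.75, 0.49, 0.55, 0.77]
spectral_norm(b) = 1.01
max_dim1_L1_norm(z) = 1.19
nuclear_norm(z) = 3.45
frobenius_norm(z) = 1.49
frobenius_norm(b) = 2.65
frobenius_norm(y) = 3.22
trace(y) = 4.62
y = b + z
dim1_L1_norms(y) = [1.82, 2.56, 2.42, 2.47, 3.12, 2.74, 2.37]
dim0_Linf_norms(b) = [0.59, 0.75, 0.97, 0.55, 0.77, 0.54, 0.51]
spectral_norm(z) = 0.94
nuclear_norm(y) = 8.03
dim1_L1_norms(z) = [0.91, 1.17, 1.16, 1.03, 1.19, 0.64, 0.89]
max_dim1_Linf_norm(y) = 1.57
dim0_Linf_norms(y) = [0.71, 0.6, 1.57, 0.75, 0.8, 0.92, 0.61]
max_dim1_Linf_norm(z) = 0.62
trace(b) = 1.17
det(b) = -1.00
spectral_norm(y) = 1.77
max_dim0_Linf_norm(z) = 0.62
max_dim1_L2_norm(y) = 1.63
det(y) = -1.57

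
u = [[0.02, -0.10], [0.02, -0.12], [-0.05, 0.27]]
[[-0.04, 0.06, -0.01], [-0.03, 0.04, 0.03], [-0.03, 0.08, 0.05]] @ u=[[0.0, -0.01], [-0.00, 0.01], [-0.0, 0.01]]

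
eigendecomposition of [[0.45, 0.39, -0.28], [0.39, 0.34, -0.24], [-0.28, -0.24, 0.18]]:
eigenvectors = [[0.68, 0.73, 0.07], [0.59, -0.61, 0.53], [-0.43, 0.32, 0.85]]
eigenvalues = [0.96, 0.0, 0.01]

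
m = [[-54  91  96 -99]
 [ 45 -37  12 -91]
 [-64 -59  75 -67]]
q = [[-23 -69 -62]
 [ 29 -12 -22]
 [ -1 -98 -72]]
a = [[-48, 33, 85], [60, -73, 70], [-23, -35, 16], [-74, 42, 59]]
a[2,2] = 16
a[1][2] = 70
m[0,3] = -99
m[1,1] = -37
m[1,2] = 12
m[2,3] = -67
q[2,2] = -72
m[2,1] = -59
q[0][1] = -69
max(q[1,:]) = 29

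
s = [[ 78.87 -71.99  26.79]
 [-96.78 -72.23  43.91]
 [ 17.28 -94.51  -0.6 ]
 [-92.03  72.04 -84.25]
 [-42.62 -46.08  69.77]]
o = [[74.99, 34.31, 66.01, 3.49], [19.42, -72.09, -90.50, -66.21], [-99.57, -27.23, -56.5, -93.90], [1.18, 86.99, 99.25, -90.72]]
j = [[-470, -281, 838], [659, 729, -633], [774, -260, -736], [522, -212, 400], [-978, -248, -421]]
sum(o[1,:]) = -209.38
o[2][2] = -56.5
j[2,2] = -736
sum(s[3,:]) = -104.24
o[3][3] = -90.72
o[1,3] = -66.21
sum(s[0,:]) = 33.67000000000001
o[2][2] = -56.5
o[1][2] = -90.5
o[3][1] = 86.99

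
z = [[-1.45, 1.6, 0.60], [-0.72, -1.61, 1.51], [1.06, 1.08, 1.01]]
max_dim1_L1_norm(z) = 3.84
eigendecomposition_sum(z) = [[(-0.79+0.72j),0.69+0.87j,(0.04-0.58j)], [-0.42-0.85j,(-0.92+0.37j),(0.49+0.17j)], [0.36+0.20j,(0.23-0.36j),-0.22+0.06j]] + [[(-0.79-0.72j),(0.69-0.87j),0.04+0.58j], [(-0.42+0.85j),-0.92-0.37j,(0.49-0.17j)], [0.36-0.20j,(0.23+0.36j),(-0.22-0.06j)]] + [[(0.12-0j), (0.23-0j), 0.53-0.00j], [(0.12-0j), 0.23-0.00j, (0.53-0j)], [0.34-0.00j, 0.62-0.00j, 1.44-0.00j]]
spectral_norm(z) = 2.53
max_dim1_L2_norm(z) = 2.32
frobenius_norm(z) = 3.70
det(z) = 9.00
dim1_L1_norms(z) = [3.65, 3.84, 3.15]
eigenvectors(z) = [[0.72+0.00j, (0.72-0j), 0.32+0.00j], [-0.18+0.61j, (-0.18-0.61j), 0.33+0.00j], [-0.09-0.26j, (-0.09+0.26j), 0.89+0.00j]]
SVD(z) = [[0.56, 0.79, -0.25], [-0.73, 0.62, 0.29], [0.38, 0.02, 0.92]] @ diag([2.52521871282434, 2.1342885521090933, 1.6707132694564473]) @ [[0.05,0.99,-0.15],[-0.73,0.14,0.67],[0.68,0.08,0.73]]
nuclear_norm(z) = 6.33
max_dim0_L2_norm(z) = 2.51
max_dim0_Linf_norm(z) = 1.61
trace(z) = -2.05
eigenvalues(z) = [(-1.92+1.15j), (-1.92-1.15j), (1.79+0j)]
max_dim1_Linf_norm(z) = 1.61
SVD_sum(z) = [[0.06, 1.4, -0.22], [-0.08, -1.83, 0.28], [0.04, 0.95, -0.15]] + [[-1.23, 0.23, 1.12], [-0.96, 0.18, 0.88], [-0.03, 0.01, 0.03]] + [[-0.28, -0.03, -0.30], [0.33, 0.04, 0.35], [1.05, 0.13, 1.13]]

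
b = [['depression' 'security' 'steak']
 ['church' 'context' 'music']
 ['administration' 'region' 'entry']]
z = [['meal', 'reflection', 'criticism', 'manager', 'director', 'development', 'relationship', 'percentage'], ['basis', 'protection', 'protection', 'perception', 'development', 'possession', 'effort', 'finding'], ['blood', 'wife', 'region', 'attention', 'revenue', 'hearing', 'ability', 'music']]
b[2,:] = ['administration', 'region', 'entry']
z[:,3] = ['manager', 'perception', 'attention']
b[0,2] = 'steak'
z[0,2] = 'criticism'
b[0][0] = 'depression'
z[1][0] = 'basis'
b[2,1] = 'region'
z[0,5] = 'development'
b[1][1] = 'context'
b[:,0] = ['depression', 'church', 'administration']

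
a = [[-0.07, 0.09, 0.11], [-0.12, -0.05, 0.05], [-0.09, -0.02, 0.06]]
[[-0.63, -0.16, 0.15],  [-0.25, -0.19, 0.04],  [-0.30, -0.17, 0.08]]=a @ [[0.79, 0.30, 1.2], [-1.17, 0.96, -0.88], [-4.24, -2.06, 2.85]]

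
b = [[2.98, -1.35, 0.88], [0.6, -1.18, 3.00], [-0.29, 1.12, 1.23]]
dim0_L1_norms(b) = [3.87, 3.65, 5.11]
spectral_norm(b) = 4.14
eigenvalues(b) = [-1.95, 2.8, 2.18]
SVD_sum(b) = [[1.84,-1.26,1.99], [1.76,-1.21,1.91], [0.1,-0.07,0.11]] + [[0.95, -0.43, -1.14], [-0.94, 0.42, 1.13], [-0.86, 0.39, 1.04]] + [[0.19, 0.34, 0.03], [-0.23, -0.4, -0.04], [0.46, 0.80, 0.08]]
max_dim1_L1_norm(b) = 5.21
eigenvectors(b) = [[0.3, 0.99, 0.38], [0.91, 0.02, 0.65], [-0.29, -0.16, 0.65]]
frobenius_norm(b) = 5.01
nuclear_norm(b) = 7.84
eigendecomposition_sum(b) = [[0.09,-0.52,0.47],[0.28,-1.58,1.42],[-0.09,0.51,-0.46]] + [[2.74, -1.08, -0.52], [0.07, -0.03, -0.01], [-0.46, 0.18, 0.09]] + [[0.15, 0.25, 0.93],[0.26, 0.43, 1.6],[0.26, 0.43, 1.60]]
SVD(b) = [[-0.72, 0.60, 0.35], [-0.69, -0.59, -0.41], [-0.04, -0.54, 0.84]] @ diag([4.143628394925593, 2.5849343449297937, 1.1088544346165206]) @ [[-0.62, 0.42, -0.67], [0.61, -0.28, -0.74], [0.5, 0.86, 0.09]]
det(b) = -11.88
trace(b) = 3.03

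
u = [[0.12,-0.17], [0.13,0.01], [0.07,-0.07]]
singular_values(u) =[0.24, 0.1]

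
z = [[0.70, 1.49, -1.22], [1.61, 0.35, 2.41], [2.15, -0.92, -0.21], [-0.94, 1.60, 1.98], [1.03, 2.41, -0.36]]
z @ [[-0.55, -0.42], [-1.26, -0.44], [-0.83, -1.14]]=[[-1.25, 0.44], [-3.33, -3.58], [0.15, -0.26], [-3.14, -2.57], [-3.30, -1.08]]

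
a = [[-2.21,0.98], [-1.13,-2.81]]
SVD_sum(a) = [[0.07, 0.22],  [-0.96, -2.87]] + [[-2.28,0.76],[-0.17,0.06]]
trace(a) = -5.02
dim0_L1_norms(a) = [3.34, 3.79]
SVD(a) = [[-0.08,1.00], [1.0,0.08]] @ diag([3.031938377897053, 2.413472534054404]) @ [[-0.32, -0.95], [-0.95, 0.32]]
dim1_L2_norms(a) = [2.42, 3.03]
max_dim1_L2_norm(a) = 3.03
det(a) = 7.32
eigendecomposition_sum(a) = [[(-1.11+0.88j), (0.49+1.22j)], [-0.56-1.41j, (-1.4+0.13j)]] + [[(-1.1-0.88j),(0.49-1.22j)], [(-0.56+1.41j),-1.40-0.13j]]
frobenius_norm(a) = 3.88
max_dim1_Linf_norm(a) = 2.81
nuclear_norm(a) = 5.45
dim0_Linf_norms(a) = [2.21, 2.81]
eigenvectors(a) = [[(-0.19-0.65j), -0.19+0.65j],[0.73+0.00j, 0.73-0.00j]]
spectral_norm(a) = 3.03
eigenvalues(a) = [(-2.51+1.01j), (-2.51-1.01j)]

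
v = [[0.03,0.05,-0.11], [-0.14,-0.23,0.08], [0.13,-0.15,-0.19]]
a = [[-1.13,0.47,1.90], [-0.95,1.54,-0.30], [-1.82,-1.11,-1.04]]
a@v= [[0.15, -0.45, -0.20], [-0.28, -0.36, 0.28], [-0.03, 0.32, 0.31]]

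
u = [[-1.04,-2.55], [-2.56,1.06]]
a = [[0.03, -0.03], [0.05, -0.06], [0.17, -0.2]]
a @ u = [[0.05, -0.11], [0.1, -0.19], [0.34, -0.65]]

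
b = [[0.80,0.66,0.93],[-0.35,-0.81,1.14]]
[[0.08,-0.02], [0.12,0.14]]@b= [[0.07, 0.07, 0.05], [0.05, -0.03, 0.27]]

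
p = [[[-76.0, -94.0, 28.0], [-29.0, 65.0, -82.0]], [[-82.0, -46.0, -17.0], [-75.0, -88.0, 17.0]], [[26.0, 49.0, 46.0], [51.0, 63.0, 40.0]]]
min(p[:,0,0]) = -82.0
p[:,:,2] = [[28.0, -82.0], [-17.0, 17.0], [46.0, 40.0]]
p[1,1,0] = -75.0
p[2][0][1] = 49.0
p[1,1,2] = 17.0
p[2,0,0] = 26.0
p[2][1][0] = 51.0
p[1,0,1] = -46.0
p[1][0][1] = -46.0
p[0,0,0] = -76.0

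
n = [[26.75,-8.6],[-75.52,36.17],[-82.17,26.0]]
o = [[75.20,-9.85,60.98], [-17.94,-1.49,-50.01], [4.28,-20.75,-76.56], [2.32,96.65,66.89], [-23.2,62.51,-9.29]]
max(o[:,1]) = 96.65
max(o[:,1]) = 96.65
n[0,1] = -8.6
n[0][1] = -8.6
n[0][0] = 26.75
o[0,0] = 75.2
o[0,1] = -9.85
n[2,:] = [-82.17, 26.0]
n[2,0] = -82.17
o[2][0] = 4.28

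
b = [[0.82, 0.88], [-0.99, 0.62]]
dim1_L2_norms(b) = [1.2, 1.17]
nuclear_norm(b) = 2.36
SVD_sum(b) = [[0.96, 0.2], [-0.82, -0.17]] + [[-0.14, 0.68],[-0.17, 0.79]]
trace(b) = 1.44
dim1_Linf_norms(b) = [0.88, 0.99]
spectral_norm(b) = 1.29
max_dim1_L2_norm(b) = 1.2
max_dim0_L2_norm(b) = 1.29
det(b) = 1.38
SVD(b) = [[-0.76, 0.65], [0.65, 0.76]] @ diag([1.294222457237003, 1.0659682130267365]) @ [[-0.98, -0.20], [-0.2, 0.98]]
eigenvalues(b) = [(0.72+0.93j), (0.72-0.93j)]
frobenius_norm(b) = 1.68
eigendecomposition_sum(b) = [[0.41+0.43j, 0.44-0.34j], [(-0.5+0.38j), 0.31+0.50j]] + [[(0.41-0.43j), (0.44+0.34j)], [-0.50-0.38j, 0.31-0.50j]]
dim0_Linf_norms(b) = [0.99, 0.88]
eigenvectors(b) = [[(-0.07-0.68j), -0.07+0.68j],[(0.73+0j), (0.73-0j)]]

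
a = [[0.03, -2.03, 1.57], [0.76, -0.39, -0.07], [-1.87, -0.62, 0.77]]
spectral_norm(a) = 2.86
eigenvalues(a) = [(0.32+2.05j), (0.32-2.05j), (-0.23+0j)]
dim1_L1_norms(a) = [3.63, 1.22, 3.26]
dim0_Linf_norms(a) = [1.87, 2.03, 1.57]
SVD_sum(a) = [[-0.85, -1.7, 1.45], [0.01, 0.02, -0.02], [-0.56, -1.12, 0.95]] + [[0.87, -0.36, 0.09], [0.77, -0.32, 0.08], [-1.3, 0.54, -0.13]] + [[0.01,0.02,0.03], [-0.03,-0.10,-0.13], [-0.01,-0.04,-0.05]]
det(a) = -0.97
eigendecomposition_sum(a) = [[(0.01+1.09j), -0.99-0.09j, (0.8-0.22j)], [0.36+0.09j, (-0.11+0.32j), (-0-0.28j)], [-0.95+0.33j, (-0.21-0.89j), (0.42+0.63j)]] + [[(0.01-1.09j),(-0.99+0.09j),0.80+0.22j], [0.36-0.09j,(-0.11-0.32j),-0.00+0.28j], [-0.95-0.33j,(-0.21+0.89j),(0.42-0.63j)]] + [[0.01-0.00j, (-0.05-0j), (-0.02-0j)], [0.03-0.00j, (-0.16-0j), (-0.06-0j)], [0.04-0.00j, (-0.2-0j), -0.08-0.00j]]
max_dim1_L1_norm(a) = 3.63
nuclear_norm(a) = 4.93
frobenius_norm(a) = 3.43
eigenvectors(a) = [[(-0.71+0j), (-0.71-0j), (0.2+0j)],  [(-0.06+0.24j), (-0.06-0.24j), 0.62+0.00j],  [(-0.21-0.62j), -0.21+0.62j, 0.76+0.00j]]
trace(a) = 0.41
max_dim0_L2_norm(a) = 2.16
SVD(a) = [[0.84, 0.50, -0.23], [-0.01, 0.44, 0.90], [0.55, -0.75, 0.38]] @ diag([2.857282505946716, 1.8971627848302441, 0.17947158289268936]) @ [[-0.35, -0.71, 0.61], [0.92, -0.38, 0.09], [-0.16, -0.59, -0.79]]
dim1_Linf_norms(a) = [2.03, 0.76, 1.87]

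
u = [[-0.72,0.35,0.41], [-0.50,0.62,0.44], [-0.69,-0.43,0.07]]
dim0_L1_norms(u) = [1.91, 1.4, 0.92]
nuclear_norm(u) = 2.08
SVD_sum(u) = [[-0.72, 0.35, 0.41], [-0.67, 0.33, 0.38], [-0.34, 0.16, 0.19]] + [[0.00, 0.0, 0.00],[0.18, 0.29, 0.06],[-0.35, -0.59, -0.12]] + [[0.00,  -0.00,  0.0], [-0.00,  0.00,  -0.00], [-0.00,  0.00,  -0.00]]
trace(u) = -0.03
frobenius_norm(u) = 1.52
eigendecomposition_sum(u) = [[-0.37-0.05j, 0.18+0.23j, (0.21+0.12j)], [-0.24+0.30j, (0.3-0.04j), 0.22-0.12j], [-0.36-0.74j, -0.20+0.62j, 0.04+0.53j]] + [[-0.37+0.05j,(0.18-0.23j),(0.21-0.12j)], [(-0.24-0.3j),0.30+0.04j,(0.22+0.12j)], [-0.36+0.74j,-0.20-0.62j,0.04-0.53j]] + [[0.01+0.00j, -0.01-0.00j, (-0.01-0j)], [(-0.01-0j), 0.01+0.00j, 0.01+0.00j], [0.03+0.00j, -0.03-0.00j, -0.01-0.00j]]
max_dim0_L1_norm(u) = 1.91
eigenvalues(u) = [(-0.02+0.44j), (-0.02-0.44j), (0.01+0j)]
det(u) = 0.00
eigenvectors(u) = [[(-0.21+0.31j), (-0.21-0.31j), 0.31+0.00j], [0.16+0.36j, (0.16-0.36j), -0.38+0.00j], [(-0.84+0j), -0.84-0.00j, (0.87+0j)]]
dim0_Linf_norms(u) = [0.72, 0.62, 0.44]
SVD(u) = [[-0.69, -0.00, -0.72],[-0.65, -0.44, 0.62],[-0.32, 0.9, 0.31]] @ diag([1.3007403515832354, 0.7816459611785249, 0.0020320276626542384]) @ [[0.80, -0.39, -0.45], [-0.51, -0.85, -0.17], [-0.32, 0.37, -0.87]]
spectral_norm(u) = 1.30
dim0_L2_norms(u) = [1.12, 0.83, 0.61]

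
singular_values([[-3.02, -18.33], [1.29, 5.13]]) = [19.31, 0.42]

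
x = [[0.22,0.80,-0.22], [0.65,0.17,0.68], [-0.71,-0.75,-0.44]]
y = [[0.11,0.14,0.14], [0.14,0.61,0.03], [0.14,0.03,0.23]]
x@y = [[0.11,0.51,0.0], [0.19,0.22,0.25], [-0.24,-0.57,-0.22]]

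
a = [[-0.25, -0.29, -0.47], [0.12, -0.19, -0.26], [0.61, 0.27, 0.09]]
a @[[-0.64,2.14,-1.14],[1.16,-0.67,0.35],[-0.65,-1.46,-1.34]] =[[0.13, 0.35, 0.81], [-0.13, 0.76, 0.15], [-0.14, 0.99, -0.72]]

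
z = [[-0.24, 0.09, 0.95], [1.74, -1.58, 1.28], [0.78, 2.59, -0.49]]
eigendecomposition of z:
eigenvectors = [[-0.40, -0.59, -0.32], [-0.51, -0.13, -0.52], [-0.76, 0.80, 0.80]]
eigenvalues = [1.67, -1.5, -2.49]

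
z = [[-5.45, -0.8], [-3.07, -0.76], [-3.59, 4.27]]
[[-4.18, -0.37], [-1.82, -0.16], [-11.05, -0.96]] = z@[[1.02,0.09], [-1.73,-0.15]]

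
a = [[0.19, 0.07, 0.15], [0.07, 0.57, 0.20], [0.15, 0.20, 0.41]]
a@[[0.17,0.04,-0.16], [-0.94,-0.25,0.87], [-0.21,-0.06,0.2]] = [[-0.06, -0.02, 0.06],[-0.57, -0.15, 0.52],[-0.25, -0.07, 0.23]]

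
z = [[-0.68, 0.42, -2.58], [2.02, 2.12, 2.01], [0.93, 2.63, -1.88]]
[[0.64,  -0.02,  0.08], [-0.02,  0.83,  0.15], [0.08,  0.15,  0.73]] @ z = [[-0.40,0.44,-1.84], [1.83,2.15,1.44], [0.93,2.27,-1.28]]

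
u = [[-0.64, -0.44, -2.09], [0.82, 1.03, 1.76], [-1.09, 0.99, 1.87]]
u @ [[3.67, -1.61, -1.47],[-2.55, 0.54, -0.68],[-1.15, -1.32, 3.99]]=[[1.18, 3.55, -7.10], [-1.64, -3.09, 5.12], [-8.68, -0.18, 8.39]]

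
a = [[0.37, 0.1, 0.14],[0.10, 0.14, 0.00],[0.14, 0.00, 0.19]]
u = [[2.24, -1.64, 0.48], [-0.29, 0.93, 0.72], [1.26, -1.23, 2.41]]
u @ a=[[0.73,-0.01,0.40], [0.09,0.10,0.10], [0.68,-0.05,0.63]]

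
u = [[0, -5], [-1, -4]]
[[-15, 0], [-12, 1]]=u@[[0, -1], [3, 0]]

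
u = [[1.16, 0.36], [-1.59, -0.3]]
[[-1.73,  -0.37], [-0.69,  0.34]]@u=[[-1.42, -0.51], [-1.34, -0.35]]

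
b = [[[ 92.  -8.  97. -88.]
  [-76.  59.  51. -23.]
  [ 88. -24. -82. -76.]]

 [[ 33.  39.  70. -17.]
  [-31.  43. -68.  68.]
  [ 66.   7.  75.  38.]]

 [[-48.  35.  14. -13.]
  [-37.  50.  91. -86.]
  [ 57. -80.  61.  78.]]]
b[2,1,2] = 91.0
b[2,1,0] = -37.0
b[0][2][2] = -82.0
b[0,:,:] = [[92.0, -8.0, 97.0, -88.0], [-76.0, 59.0, 51.0, -23.0], [88.0, -24.0, -82.0, -76.0]]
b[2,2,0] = 57.0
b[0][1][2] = 51.0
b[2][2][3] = 78.0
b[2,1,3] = -86.0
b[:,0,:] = [[92.0, -8.0, 97.0, -88.0], [33.0, 39.0, 70.0, -17.0], [-48.0, 35.0, 14.0, -13.0]]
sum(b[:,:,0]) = 144.0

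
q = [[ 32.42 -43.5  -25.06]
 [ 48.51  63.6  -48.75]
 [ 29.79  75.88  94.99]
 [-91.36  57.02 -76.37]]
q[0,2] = -25.06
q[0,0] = 32.42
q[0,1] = -43.5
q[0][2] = -25.06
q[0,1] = -43.5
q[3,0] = -91.36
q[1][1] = 63.6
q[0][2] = -25.06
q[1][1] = 63.6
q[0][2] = -25.06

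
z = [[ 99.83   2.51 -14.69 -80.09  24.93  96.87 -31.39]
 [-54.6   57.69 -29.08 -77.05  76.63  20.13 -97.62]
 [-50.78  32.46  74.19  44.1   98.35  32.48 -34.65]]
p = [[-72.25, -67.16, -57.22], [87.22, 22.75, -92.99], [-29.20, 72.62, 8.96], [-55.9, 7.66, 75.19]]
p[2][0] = -29.2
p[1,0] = 87.22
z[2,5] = 32.48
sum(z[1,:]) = -103.9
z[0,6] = -31.39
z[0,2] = -14.69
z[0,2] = -14.69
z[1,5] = 20.13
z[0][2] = -14.69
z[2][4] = 98.35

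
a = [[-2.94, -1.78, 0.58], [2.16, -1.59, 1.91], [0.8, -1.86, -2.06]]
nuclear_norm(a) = 9.62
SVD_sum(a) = [[-2.91, -0.17, -0.38], [2.27, 0.13, 0.3], [0.42, 0.02, 0.05]] + [[0.04, -1.74, 0.45], [0.05, -2.0, 0.52], [0.03, -1.26, 0.33]] + [[-0.07, 0.13, 0.5], [-0.16, 0.28, 1.09], [0.35, -0.63, -2.44]]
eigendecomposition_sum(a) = [[-1.82+0.00j, (-0.32+0j), (1.46+0j)], [0.32-0.00j, (0.06-0j), -0.25-0.00j], [(1.79-0j), 0.32-0.00j, -1.44-0.00j]] + [[(-0.56+0.46j), -0.73-0.65j, -0.44+0.58j], [0.92+0.77j, (-0.82+1.39j), (1.08+0.53j)], [(-0.49+0.74j), -1.09-0.50j, (-0.31+0.84j)]] + [[-0.56-0.46j, -0.73+0.65j, (-0.44-0.58j)], [(0.92-0.77j), -0.82-1.39j, (1.08-0.53j)], [-0.49-0.74j, -1.09+0.50j, -0.31-0.84j]]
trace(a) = -6.59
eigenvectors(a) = [[0.71+0.00j, (-0.08+0.43j), (-0.08-0.43j)], [-0.12+0.00j, 0.72+0.00j, (0.72-0j)], [-0.70+0.00j, (0.06+0.53j), (0.06-0.53j)]]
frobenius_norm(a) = 5.60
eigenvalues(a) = [(-3.2+0j), (-1.69+2.69j), (-1.69-2.69j)]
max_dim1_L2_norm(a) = 3.49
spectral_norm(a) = 3.75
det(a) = -32.31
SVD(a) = [[-0.78, -0.59, -0.19], [0.61, -0.68, -0.40], [0.11, -0.43, 0.90]] @ diag([3.7506390995951766, 3.034917799105094, 2.838200186255892]) @ [[0.99, 0.06, 0.13], [-0.02, 0.97, -0.25], [0.14, -0.25, -0.96]]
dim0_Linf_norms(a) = [2.94, 1.86, 2.06]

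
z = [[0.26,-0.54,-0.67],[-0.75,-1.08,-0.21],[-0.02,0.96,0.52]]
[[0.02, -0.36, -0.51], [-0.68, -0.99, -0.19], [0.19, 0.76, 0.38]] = z @ [[0.66, 0.15, 0.11], [0.15, 0.83, -0.07], [0.11, -0.07, 0.86]]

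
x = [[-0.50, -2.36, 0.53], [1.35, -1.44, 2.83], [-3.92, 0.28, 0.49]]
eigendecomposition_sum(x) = [[-0.48+1.30j, -1.01-0.30j, 0.48+0.69j], [(1.07+1.39j), (-1.01+0.87j), 1.05-0.04j], [(-1.36+0.32j), -0.30-1.02j, (-0.32+0.78j)]] + [[(-0.48-1.3j), -1.01+0.30j, (0.48-0.69j)],[(1.07-1.39j), (-1.01-0.87j), (1.05+0.04j)],[-1.36-0.32j, (-0.3+1.02j), (-0.32-0.78j)]] + [[(0.46-0j), -0.33-0.00j, (-0.42+0j)], [-0.78+0.00j, (0.57+0j), 0.73-0.00j], [(-1.21+0j), 0.88+0.00j, 1.12-0.00j]]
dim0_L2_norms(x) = [4.18, 2.78, 2.92]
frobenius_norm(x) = 5.80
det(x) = 25.70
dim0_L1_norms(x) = [5.77, 4.08, 3.85]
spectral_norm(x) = 4.31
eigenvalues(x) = [(-1.8+2.95j), (-1.8-2.95j), (2.15+0j)]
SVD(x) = [[0.1, -0.57, -0.81], [0.58, -0.63, 0.51], [-0.81, -0.52, 0.27]] @ diag([4.312329037326655, 3.489656074174921, 1.7077818238298013]) @ [[0.91, -0.3, 0.3], [0.42, 0.61, -0.67], [0.02, 0.74, 0.68]]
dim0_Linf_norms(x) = [3.92, 2.36, 2.83]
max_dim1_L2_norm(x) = 3.96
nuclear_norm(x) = 9.51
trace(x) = -1.45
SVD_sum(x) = [[0.37, -0.12, 0.12], [2.27, -0.75, 0.75], [-3.16, 1.04, -1.05]] + [[-0.85, -1.21, 1.35], [-0.93, -1.34, 1.48], [-0.77, -1.10, 1.22]] + [[-0.03, -1.02, -0.94], [0.02, 0.65, 0.59], [0.01, 0.34, 0.31]]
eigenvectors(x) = [[(0.28+0.45j), 0.28-0.45j, -0.30+0.00j],[0.66+0.00j, (0.66-0j), (0.52+0j)],[-0.22+0.48j, (-0.22-0.48j), 0.80+0.00j]]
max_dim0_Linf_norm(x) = 3.92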